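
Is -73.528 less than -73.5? Yes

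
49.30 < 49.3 False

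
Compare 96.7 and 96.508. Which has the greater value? 96.7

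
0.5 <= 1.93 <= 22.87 True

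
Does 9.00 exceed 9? No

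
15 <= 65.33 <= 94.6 True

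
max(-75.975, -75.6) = -75.6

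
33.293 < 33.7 True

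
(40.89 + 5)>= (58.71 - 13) True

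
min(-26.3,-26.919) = -26.919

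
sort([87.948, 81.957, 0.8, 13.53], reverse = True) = [87.948, 81.957, 13.53, 0.8]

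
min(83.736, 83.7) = 83.7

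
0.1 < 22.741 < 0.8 False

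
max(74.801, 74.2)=74.801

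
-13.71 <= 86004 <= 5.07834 False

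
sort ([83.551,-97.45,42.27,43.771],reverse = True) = [83.551,43.771,42.27,-97.45]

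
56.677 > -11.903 True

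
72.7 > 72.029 True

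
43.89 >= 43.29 True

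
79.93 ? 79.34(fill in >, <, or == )>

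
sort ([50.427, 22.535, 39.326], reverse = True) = [50.427, 39.326, 22.535]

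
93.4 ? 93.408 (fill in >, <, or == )<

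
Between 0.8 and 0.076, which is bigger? 0.8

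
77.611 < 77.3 False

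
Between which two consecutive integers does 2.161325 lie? 2 and 3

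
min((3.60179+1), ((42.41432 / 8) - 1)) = 4.30179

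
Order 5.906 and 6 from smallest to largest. 5.906, 6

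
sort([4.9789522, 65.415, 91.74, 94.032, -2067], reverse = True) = [94.032, 91.74, 65.415, 4.9789522, -2067]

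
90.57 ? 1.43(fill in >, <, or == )>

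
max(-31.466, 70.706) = 70.706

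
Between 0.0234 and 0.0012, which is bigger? 0.0234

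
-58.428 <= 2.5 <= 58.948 True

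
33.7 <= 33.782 True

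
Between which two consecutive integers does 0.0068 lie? 0 and 1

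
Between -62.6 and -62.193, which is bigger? -62.193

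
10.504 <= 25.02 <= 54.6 True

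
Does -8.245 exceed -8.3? Yes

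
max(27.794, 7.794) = 27.794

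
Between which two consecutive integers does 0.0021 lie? 0 and 1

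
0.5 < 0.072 False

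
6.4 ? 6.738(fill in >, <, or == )<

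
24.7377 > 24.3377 True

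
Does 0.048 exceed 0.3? No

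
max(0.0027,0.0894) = 0.0894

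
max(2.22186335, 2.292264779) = 2.292264779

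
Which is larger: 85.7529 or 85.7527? 85.7529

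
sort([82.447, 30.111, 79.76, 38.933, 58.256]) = [30.111, 38.933, 58.256, 79.76, 82.447]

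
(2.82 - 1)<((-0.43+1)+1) False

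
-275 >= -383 True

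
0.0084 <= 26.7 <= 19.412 False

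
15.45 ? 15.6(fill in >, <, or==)<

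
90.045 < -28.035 False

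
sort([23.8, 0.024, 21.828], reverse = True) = [23.8, 21.828, 0.024]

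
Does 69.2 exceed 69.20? No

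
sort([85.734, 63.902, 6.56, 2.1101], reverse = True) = [85.734, 63.902, 6.56, 2.1101]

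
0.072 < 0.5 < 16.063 True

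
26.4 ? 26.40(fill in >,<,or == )==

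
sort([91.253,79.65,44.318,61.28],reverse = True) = [91.253,79.65,61.28,44.318]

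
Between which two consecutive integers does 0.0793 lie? 0 and 1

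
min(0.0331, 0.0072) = 0.0072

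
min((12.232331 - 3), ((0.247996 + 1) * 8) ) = 9.232331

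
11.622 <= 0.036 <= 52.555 False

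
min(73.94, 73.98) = 73.94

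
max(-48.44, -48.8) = -48.44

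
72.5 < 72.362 False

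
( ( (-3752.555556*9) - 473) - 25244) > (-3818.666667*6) False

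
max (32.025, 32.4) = 32.4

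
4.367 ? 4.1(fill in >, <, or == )>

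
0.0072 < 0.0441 True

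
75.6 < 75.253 False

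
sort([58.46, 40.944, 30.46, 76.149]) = [30.46, 40.944, 58.46, 76.149]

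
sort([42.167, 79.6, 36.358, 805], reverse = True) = [805, 79.6, 42.167, 36.358]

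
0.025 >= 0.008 True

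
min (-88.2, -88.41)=-88.41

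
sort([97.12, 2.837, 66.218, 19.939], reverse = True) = [97.12, 66.218, 19.939, 2.837]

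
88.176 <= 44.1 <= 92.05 False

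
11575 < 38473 True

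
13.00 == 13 True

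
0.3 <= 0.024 False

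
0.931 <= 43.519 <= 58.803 True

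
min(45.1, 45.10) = 45.1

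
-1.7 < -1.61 True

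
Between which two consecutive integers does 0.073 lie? 0 and 1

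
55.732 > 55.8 False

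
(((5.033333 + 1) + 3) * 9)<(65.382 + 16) True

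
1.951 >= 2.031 False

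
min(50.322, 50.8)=50.322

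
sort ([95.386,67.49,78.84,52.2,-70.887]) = [-70.887,52.2,67.49,78.84,95.386]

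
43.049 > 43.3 False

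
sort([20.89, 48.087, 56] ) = [20.89, 48.087, 56]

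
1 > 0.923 True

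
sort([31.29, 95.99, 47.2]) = [31.29, 47.2, 95.99]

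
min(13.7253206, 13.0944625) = 13.0944625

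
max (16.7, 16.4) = 16.7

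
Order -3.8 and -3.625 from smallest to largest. -3.8, -3.625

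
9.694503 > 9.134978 True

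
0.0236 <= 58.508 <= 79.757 True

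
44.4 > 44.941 False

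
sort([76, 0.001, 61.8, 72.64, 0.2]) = [0.001, 0.2, 61.8, 72.64, 76]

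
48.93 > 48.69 True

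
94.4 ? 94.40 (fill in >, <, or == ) ==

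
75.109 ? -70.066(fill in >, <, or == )>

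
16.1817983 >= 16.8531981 False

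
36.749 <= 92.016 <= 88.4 False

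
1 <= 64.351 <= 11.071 False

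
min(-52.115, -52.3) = -52.3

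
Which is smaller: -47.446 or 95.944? -47.446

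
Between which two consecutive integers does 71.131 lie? 71 and 72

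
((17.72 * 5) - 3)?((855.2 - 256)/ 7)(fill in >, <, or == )==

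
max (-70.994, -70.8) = -70.8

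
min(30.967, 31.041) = 30.967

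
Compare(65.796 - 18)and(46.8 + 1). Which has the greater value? (46.8 + 1)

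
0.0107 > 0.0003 True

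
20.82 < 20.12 False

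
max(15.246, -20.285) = 15.246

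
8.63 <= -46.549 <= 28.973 False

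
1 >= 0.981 True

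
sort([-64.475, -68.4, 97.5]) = [-68.4, -64.475, 97.5]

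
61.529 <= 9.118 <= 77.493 False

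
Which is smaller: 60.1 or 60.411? 60.1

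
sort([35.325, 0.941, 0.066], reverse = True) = [35.325, 0.941, 0.066]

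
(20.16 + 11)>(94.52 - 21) False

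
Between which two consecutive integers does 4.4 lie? 4 and 5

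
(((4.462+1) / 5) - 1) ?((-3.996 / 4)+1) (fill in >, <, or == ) >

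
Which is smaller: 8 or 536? 8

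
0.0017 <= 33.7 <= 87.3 True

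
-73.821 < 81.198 True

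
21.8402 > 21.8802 False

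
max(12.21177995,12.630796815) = 12.630796815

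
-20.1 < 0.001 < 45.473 True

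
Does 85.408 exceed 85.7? No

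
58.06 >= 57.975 True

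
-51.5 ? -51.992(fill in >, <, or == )>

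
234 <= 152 False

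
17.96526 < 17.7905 False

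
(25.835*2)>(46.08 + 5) True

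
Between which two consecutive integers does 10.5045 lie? 10 and 11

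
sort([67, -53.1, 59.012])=[-53.1, 59.012, 67]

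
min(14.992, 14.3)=14.3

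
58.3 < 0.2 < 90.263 False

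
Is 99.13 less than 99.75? Yes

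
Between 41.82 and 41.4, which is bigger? 41.82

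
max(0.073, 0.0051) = 0.073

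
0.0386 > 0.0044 True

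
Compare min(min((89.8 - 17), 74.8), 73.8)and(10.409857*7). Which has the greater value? (10.409857*7)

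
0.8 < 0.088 False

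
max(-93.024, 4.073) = 4.073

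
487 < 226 False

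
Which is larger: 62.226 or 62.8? 62.8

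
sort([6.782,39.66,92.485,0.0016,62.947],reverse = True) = [92.485,62.947,39.66,6.782,0.0016]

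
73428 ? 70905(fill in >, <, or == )>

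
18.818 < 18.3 False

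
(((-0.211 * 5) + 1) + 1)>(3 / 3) False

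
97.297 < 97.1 False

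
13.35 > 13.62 False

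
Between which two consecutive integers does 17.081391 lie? 17 and 18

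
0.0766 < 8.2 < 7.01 False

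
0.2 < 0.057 False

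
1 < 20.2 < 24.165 True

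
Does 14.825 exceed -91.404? Yes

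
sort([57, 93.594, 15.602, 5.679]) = [5.679, 15.602, 57, 93.594]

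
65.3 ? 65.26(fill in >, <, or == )>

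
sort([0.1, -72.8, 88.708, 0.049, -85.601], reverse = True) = [88.708, 0.1, 0.049, -72.8, -85.601]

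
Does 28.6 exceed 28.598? Yes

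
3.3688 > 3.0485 True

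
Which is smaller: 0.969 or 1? 0.969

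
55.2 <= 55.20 True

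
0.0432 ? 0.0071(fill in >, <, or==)>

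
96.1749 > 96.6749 False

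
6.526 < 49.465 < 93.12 True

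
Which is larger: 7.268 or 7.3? 7.3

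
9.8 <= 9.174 False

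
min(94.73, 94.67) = 94.67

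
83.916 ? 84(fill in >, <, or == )<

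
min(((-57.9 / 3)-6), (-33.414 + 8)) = -25.414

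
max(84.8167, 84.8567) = 84.8567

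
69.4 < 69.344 False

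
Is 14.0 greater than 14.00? No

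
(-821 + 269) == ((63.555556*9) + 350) False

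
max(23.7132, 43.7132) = 43.7132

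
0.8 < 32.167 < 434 True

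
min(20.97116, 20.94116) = 20.94116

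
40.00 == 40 True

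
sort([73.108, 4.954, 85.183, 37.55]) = [4.954, 37.55, 73.108, 85.183]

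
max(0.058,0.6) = 0.6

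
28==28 True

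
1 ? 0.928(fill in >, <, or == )>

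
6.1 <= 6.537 True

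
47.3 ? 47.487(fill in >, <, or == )<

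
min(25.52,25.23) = 25.23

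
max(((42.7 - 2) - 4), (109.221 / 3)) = 36.7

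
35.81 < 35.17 False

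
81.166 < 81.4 True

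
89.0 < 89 False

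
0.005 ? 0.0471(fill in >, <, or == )<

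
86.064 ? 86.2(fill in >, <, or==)<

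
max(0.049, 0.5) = 0.5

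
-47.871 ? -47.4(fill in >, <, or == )<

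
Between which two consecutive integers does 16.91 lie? 16 and 17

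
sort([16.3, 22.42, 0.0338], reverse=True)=[22.42, 16.3, 0.0338]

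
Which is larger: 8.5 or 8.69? 8.69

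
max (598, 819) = 819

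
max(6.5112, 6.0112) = 6.5112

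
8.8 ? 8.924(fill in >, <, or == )<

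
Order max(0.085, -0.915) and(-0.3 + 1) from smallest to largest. max(0.085, -0.915), (-0.3 + 1)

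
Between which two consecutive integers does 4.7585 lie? 4 and 5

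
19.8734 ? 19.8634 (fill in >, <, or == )>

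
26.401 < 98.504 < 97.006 False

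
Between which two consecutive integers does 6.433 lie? 6 and 7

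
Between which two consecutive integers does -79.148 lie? -80 and -79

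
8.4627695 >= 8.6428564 False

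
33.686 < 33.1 False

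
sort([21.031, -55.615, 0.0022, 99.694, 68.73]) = [-55.615, 0.0022, 21.031, 68.73, 99.694]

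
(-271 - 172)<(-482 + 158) True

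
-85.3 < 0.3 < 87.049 True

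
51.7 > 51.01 True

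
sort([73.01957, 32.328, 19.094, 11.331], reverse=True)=[73.01957, 32.328, 19.094, 11.331]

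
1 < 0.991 False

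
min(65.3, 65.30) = 65.3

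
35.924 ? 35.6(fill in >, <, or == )>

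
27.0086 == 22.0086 False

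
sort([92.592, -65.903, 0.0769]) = [-65.903, 0.0769, 92.592]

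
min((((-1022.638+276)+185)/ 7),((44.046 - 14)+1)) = -80.234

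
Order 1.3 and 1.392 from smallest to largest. 1.3, 1.392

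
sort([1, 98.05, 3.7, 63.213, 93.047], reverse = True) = [98.05, 93.047, 63.213, 3.7, 1]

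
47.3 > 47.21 True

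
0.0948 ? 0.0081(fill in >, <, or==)>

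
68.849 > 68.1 True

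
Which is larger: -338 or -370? -338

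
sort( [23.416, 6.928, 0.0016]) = [0.0016, 6.928, 23.416]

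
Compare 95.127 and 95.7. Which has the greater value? 95.7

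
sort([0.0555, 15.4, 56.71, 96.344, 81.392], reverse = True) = [96.344, 81.392, 56.71, 15.4, 0.0555]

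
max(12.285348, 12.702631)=12.702631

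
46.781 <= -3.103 False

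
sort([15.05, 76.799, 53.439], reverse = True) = [76.799, 53.439, 15.05]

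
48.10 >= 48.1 True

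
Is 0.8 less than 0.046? No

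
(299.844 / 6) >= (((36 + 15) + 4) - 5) False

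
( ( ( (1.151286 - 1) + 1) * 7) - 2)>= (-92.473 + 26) True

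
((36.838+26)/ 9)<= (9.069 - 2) True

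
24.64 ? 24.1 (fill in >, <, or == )>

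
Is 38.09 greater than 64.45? No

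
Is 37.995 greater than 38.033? No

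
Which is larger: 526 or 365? 526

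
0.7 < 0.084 False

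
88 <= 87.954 False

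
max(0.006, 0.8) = 0.8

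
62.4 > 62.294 True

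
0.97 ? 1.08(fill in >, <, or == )<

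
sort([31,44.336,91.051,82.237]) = [31,44.336,82.237,91.051]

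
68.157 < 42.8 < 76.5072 False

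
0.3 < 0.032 False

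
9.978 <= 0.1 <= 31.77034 False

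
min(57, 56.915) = 56.915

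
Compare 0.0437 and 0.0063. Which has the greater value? 0.0437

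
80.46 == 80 False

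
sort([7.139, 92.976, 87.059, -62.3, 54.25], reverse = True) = [92.976, 87.059, 54.25, 7.139, -62.3]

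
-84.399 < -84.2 True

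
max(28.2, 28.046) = 28.2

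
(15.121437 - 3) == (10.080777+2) False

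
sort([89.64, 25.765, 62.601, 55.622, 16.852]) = [16.852, 25.765, 55.622, 62.601, 89.64]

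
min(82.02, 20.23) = 20.23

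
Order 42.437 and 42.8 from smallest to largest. 42.437, 42.8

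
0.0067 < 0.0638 True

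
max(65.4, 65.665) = 65.665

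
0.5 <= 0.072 False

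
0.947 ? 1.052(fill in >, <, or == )<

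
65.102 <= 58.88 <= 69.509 False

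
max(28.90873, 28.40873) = 28.90873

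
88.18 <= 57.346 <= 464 False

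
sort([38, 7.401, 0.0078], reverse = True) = [38, 7.401, 0.0078]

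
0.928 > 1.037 False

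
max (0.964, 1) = 1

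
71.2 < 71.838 True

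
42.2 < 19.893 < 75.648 False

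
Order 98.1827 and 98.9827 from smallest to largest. 98.1827, 98.9827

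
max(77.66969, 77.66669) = 77.66969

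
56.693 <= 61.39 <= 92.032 True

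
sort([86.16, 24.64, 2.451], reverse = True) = [86.16, 24.64, 2.451]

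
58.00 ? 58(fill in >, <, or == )==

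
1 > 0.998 True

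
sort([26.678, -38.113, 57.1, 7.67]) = [-38.113, 7.67, 26.678, 57.1]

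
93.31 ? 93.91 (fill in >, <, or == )<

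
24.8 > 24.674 True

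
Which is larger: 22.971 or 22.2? 22.971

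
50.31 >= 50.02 True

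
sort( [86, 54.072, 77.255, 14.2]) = [14.2, 54.072, 77.255, 86]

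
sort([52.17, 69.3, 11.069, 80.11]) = [11.069, 52.17, 69.3, 80.11]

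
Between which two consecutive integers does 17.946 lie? 17 and 18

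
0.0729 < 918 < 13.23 False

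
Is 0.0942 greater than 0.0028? Yes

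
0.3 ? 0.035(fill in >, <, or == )>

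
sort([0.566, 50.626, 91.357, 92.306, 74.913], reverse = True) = [92.306, 91.357, 74.913, 50.626, 0.566]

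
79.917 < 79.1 False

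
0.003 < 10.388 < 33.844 True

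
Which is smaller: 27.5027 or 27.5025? 27.5025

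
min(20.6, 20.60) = 20.6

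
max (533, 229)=533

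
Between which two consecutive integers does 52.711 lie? 52 and 53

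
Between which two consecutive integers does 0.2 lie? 0 and 1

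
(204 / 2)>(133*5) False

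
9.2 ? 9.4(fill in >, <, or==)<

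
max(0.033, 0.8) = 0.8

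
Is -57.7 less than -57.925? No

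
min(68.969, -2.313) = -2.313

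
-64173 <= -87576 False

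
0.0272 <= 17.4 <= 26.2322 True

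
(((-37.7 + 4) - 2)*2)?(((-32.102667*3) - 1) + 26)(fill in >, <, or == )<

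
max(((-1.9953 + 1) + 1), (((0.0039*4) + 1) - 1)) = 0.0156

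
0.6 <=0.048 False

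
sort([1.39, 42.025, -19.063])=[-19.063, 1.39, 42.025]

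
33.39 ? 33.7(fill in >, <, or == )<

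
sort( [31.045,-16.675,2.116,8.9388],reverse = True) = [31.045,8.9388,2.116,-16.675]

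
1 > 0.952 True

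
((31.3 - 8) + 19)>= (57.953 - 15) False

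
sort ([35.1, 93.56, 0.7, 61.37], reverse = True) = [93.56, 61.37, 35.1, 0.7]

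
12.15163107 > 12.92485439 False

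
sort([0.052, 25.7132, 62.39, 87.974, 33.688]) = [0.052, 25.7132, 33.688, 62.39, 87.974]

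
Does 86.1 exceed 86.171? No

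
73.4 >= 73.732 False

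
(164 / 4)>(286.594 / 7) True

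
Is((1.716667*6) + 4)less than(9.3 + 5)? No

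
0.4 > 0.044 True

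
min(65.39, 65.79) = 65.39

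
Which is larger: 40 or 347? 347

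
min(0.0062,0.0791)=0.0062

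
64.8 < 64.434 False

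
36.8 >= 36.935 False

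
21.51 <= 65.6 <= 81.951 True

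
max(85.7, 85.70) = 85.70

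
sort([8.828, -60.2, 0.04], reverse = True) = [8.828, 0.04, -60.2]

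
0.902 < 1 True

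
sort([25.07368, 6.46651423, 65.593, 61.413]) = [6.46651423, 25.07368, 61.413, 65.593]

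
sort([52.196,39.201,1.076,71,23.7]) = [1.076,23.7,39.201,52.196,71]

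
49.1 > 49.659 False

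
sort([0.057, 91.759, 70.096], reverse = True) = [91.759, 70.096, 0.057]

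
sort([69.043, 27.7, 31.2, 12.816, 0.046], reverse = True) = [69.043, 31.2, 27.7, 12.816, 0.046]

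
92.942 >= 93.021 False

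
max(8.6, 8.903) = 8.903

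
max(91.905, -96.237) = 91.905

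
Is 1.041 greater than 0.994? Yes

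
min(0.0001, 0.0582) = 0.0001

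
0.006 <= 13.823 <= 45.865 True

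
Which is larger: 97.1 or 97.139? 97.139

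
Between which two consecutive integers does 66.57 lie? 66 and 67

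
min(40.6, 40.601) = 40.6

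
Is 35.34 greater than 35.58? No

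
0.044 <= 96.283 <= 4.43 False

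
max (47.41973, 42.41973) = 47.41973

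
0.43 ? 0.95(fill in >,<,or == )<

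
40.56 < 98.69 True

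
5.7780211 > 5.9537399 False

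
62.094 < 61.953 False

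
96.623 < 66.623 False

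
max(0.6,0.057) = 0.6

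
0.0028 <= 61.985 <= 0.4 False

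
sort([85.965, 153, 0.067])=[0.067, 85.965, 153]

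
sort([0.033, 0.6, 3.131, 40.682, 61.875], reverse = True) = [61.875, 40.682, 3.131, 0.6, 0.033]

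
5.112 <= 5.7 True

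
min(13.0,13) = 13.0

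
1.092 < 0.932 False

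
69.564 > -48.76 True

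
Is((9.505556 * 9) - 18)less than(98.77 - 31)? Yes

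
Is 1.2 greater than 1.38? No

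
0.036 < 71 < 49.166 False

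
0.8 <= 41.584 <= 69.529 True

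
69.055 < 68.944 False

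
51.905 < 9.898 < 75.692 False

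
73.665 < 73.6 False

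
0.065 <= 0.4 True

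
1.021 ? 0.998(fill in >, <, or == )>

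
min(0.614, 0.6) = 0.6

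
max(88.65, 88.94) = 88.94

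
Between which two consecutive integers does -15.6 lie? -16 and -15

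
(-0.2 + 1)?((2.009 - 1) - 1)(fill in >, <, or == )>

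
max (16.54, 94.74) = 94.74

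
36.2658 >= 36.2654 True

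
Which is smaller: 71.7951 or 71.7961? 71.7951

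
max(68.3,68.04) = 68.3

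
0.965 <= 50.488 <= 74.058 True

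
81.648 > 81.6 True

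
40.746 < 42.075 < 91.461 True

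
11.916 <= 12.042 True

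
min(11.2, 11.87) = 11.2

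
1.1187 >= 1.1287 False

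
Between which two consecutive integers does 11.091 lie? 11 and 12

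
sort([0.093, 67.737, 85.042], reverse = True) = [85.042, 67.737, 0.093]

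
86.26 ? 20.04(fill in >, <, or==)>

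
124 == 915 False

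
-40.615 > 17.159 False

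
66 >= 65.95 True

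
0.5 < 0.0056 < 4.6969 False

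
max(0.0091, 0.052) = 0.052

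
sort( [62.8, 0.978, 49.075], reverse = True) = [62.8, 49.075, 0.978]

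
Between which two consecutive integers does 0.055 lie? 0 and 1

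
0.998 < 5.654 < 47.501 True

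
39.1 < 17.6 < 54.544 False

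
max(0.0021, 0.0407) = 0.0407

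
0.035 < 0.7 True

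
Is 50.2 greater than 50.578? No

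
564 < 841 True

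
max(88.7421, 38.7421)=88.7421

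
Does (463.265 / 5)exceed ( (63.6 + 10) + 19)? Yes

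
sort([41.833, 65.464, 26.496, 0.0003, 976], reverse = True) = [976, 65.464, 41.833, 26.496, 0.0003]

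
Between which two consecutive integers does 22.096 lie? 22 and 23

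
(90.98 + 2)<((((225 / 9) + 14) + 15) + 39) True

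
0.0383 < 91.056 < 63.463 False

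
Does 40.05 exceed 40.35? No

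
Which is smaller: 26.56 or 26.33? 26.33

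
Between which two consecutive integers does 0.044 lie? 0 and 1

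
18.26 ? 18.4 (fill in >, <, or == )<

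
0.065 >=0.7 False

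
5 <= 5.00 True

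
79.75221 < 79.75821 True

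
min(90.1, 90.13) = 90.1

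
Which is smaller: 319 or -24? -24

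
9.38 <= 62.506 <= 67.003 True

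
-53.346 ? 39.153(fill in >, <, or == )<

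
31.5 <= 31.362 False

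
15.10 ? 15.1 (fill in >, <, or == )==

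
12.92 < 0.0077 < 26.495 False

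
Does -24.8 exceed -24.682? No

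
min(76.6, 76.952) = 76.6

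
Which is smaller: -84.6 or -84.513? -84.6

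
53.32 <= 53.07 False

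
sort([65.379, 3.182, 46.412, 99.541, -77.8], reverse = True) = [99.541, 65.379, 46.412, 3.182, -77.8]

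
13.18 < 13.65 True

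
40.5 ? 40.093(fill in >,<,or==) >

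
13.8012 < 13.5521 False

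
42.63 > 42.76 False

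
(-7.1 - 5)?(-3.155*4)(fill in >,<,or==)>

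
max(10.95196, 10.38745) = 10.95196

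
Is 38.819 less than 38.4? No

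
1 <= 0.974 False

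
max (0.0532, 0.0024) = 0.0532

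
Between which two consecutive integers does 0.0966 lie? 0 and 1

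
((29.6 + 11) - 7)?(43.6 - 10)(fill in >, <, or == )==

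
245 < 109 False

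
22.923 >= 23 False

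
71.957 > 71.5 True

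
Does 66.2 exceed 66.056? Yes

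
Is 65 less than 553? Yes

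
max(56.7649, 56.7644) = 56.7649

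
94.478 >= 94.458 True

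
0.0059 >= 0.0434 False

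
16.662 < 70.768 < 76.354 True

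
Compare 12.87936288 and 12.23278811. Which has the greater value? 12.87936288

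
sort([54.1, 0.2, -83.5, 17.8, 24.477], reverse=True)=[54.1, 24.477, 17.8, 0.2, -83.5]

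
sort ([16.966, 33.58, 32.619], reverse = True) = [33.58, 32.619, 16.966]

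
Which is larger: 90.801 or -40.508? 90.801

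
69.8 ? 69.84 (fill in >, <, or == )<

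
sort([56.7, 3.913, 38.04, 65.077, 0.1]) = [0.1, 3.913, 38.04, 56.7, 65.077]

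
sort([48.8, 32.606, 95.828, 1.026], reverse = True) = [95.828, 48.8, 32.606, 1.026]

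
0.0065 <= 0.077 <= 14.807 True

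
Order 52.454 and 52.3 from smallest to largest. 52.3,52.454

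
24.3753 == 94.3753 False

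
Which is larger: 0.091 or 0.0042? 0.091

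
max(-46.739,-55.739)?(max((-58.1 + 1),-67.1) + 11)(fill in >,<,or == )<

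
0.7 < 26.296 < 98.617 True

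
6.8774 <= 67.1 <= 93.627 True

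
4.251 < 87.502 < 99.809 True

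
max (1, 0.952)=1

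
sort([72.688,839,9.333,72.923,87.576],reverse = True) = [839,87.576,72.923,72.688,9.333]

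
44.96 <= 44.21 False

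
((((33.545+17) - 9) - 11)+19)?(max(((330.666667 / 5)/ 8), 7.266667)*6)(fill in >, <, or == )<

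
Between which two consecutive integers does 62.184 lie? 62 and 63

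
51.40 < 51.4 False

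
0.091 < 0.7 True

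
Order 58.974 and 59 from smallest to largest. 58.974, 59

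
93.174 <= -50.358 False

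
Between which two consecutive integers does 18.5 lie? 18 and 19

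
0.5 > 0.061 True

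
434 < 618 True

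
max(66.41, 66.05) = 66.41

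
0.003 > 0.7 False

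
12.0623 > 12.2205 False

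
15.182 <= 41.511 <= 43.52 True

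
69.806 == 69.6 False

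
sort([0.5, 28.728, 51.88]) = [0.5, 28.728, 51.88]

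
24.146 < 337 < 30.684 False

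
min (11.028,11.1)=11.028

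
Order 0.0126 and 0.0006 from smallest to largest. 0.0006, 0.0126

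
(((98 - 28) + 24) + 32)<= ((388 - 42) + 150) True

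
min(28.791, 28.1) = 28.1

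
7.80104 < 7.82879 True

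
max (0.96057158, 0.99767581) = 0.99767581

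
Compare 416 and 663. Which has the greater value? 663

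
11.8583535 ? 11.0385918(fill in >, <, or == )>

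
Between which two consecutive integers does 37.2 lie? 37 and 38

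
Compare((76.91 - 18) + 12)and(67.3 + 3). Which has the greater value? ((76.91 - 18) + 12)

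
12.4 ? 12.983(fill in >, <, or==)<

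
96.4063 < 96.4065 True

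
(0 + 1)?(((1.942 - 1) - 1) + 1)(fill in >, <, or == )>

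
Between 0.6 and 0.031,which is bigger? 0.6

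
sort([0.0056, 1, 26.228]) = [0.0056, 1, 26.228]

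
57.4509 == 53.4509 False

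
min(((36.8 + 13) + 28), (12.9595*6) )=77.757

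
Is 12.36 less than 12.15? No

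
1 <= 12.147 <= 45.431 True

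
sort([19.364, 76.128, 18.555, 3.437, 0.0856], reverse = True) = [76.128, 19.364, 18.555, 3.437, 0.0856]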